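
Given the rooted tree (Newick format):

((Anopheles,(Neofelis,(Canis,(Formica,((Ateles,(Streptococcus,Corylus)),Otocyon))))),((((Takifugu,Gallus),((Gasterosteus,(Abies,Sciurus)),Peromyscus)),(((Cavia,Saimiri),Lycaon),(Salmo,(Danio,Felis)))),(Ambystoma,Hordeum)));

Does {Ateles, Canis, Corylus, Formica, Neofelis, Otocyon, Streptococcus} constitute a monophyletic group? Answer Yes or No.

Yes

The most recent common ancestor of these taxa subtends (Neofelis,(Canis,(Formica,((Ateles,(Streptococcus,Corylus)),Otocyon)))).
That clade has exactly 7 tips — every listed taxon and nothing else — so the group is monophyletic.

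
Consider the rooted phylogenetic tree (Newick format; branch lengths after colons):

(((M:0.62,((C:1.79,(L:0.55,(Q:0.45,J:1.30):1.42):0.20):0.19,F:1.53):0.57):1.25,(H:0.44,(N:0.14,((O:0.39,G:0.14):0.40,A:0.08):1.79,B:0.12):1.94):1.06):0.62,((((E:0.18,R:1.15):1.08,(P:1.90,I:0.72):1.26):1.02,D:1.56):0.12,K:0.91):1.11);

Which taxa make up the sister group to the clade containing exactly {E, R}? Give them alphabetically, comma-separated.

I, P

The clade containing exactly {E, R} attaches to the tree at the node subtending ((E,R),(P,I)).
The other lineage descending from that same node — the sister group — is (P,I); its 2 tips in alphabetical order are the answer.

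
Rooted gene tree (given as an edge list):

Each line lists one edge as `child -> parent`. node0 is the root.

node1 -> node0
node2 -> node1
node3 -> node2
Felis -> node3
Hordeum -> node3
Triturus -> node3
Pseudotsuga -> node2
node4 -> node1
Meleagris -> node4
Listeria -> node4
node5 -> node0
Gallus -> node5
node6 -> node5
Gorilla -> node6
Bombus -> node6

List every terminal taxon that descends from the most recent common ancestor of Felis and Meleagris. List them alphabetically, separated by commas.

Tracing Felis: it sits inside (Felis,Hordeum,Triturus).
Tracing Meleagris: it sits inside (Meleagris,Listeria).
The smallest clade enclosing both is (((Felis,Hordeum,Triturus),Pseudotsuga),(Meleagris,Listeria)); the answer is its 6 terminal taxa in alphabetical order.

Felis, Hordeum, Listeria, Meleagris, Pseudotsuga, Triturus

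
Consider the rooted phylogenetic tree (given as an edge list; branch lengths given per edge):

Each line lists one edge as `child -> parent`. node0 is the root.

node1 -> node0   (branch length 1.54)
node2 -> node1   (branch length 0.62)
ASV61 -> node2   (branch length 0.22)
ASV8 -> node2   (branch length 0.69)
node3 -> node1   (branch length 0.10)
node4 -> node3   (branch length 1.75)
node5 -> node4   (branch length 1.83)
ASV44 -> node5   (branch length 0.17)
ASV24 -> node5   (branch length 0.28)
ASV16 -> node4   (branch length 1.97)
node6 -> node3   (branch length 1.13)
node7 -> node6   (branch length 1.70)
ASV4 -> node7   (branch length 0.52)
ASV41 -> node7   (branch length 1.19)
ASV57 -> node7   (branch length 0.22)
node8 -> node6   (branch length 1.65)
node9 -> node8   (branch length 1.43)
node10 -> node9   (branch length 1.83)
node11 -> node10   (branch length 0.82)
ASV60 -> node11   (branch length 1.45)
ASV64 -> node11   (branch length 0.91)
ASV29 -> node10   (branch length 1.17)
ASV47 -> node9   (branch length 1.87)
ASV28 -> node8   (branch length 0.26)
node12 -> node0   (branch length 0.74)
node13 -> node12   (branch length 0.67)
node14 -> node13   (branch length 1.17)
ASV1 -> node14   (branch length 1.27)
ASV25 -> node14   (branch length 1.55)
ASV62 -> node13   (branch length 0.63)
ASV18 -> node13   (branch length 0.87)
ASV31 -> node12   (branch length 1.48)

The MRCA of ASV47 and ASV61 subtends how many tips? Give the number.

The MRCA of ASV47 and ASV61 is the node subtending ((ASV61,ASV8),(((ASV44,ASV24),ASV16),((ASV4,ASV41,ASV57),((((ASV60,ASV64),ASV29),ASV47),ASV28)))).
That clade contains 13 terminal taxa: ASV16, ASV24, ASV28, ASV29, ASV4, ASV41, ASV44, ASV47, ASV57, ASV60, ASV61, ASV64, ASV8.

13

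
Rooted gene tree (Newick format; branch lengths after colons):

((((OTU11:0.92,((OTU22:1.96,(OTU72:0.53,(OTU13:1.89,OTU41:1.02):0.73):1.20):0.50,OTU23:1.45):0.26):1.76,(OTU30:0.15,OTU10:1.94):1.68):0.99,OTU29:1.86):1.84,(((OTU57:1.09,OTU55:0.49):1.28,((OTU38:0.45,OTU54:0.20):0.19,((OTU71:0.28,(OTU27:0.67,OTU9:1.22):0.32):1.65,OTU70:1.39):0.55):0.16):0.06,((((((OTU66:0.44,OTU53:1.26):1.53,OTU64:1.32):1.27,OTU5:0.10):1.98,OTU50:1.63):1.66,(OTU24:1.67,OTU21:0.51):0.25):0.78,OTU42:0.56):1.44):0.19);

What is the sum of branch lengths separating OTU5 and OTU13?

15.32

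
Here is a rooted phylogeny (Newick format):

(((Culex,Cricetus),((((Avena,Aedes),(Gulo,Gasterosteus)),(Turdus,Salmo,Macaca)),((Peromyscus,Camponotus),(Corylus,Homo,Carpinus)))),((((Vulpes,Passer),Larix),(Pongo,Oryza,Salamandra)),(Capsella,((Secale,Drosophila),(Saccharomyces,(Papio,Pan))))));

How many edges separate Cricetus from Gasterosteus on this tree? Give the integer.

7

The MRCA of Cricetus and Gasterosteus is the node subtending ((Culex,Cricetus),((((Avena,Aedes),(Gulo,Gasterosteus)),(Turdus,Salmo,Macaca)),((Peromyscus,Camponotus),(Corylus,Homo,Carpinus)))).
From Cricetus up to that node: 2 branches. From Gasterosteus up to the same node: 5 branches. Total: 2 + 5 = 7.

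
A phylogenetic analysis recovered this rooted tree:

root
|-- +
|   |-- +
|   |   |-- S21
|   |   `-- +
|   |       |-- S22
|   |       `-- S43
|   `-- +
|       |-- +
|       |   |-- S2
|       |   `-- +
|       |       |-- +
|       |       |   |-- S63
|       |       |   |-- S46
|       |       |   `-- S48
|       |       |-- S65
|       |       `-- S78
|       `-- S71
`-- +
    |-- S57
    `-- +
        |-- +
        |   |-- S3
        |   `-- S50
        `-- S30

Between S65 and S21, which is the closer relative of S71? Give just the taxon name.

The MRCA of S71 and S65 subtends ((S2,((S63,S46,S48),S65,S78)),S71) (7 taxa).
The MRCA of S71 and S21 subtends ((S21,(S22,S43)),((S2,((S63,S46,S48),S65,S78)),S71)) (10 taxa).
The first is nested inside the second, so S71 shares a more recent common ancestor with S65.

S65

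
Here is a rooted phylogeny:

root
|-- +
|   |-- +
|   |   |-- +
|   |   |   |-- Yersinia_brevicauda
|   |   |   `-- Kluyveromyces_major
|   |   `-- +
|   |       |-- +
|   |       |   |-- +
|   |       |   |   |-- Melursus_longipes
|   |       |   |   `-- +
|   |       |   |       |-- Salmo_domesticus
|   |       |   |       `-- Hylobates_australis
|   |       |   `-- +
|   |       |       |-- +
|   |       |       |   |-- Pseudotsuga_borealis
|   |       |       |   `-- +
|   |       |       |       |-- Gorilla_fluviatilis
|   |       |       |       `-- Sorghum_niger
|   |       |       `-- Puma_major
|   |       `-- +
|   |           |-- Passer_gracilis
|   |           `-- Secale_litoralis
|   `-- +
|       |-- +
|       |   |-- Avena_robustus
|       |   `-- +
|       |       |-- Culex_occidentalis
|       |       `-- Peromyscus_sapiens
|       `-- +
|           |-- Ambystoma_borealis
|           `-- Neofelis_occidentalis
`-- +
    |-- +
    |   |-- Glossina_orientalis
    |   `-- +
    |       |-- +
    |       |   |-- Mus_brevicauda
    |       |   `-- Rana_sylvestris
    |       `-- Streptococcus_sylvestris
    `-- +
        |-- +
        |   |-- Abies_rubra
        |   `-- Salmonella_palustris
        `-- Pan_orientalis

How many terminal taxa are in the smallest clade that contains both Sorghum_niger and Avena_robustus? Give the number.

16

The MRCA of Sorghum_niger and Avena_robustus is the node subtending (((Yersinia_brevicauda,Kluyveromyces_major),(((Melursus_longipes,(Salmo_domesticus,Hylobates_australis)),((Pseudotsuga_borealis,(Gorilla_fluviatilis,Sorghum_niger)),Puma_major)),(Passer_gracilis,Secale_litoralis))),((Avena_robustus,(Culex_occidentalis,Peromyscus_sapiens)),(Ambystoma_borealis,Neofelis_occidentalis))).
That clade contains 16 terminal taxa: Ambystoma_borealis, Avena_robustus, Culex_occidentalis, Gorilla_fluviatilis, Hylobates_australis, Kluyveromyces_major, Melursus_longipes, Neofelis_occidentalis, Passer_gracilis, Peromyscus_sapiens, Pseudotsuga_borealis, Puma_major, Salmo_domesticus, Secale_litoralis, Sorghum_niger, Yersinia_brevicauda.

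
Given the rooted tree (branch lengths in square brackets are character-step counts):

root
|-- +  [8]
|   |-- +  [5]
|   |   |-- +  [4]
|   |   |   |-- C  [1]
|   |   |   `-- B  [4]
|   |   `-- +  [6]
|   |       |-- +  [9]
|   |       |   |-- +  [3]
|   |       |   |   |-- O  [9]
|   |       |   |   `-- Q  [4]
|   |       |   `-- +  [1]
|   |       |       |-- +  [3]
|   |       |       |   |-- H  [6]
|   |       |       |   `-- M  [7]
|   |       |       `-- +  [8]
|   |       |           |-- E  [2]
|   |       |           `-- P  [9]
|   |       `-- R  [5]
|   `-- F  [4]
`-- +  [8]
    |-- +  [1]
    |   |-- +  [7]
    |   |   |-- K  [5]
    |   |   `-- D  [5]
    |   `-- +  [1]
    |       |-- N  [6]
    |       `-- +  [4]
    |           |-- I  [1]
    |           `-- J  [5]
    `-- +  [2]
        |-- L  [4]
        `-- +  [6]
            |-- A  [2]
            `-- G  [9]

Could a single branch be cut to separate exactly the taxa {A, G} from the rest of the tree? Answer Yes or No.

Yes

The most recent common ancestor of these taxa subtends (A,G).
That clade has exactly 2 tips — every listed taxon and nothing else — so the group is monophyletic.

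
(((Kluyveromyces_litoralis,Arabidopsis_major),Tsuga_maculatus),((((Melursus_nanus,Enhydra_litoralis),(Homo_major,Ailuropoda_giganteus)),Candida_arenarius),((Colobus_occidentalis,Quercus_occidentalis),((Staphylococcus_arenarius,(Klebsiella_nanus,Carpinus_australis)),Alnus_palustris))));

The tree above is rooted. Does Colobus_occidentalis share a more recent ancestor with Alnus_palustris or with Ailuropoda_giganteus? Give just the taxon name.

The MRCA of Colobus_occidentalis and Alnus_palustris subtends ((Colobus_occidentalis,Quercus_occidentalis),((Staphylococcus_arenarius,(Klebsiella_nanus,Carpinus_australis)),Alnus_palustris)) (6 taxa).
The MRCA of Colobus_occidentalis and Ailuropoda_giganteus subtends ((((Melursus_nanus,Enhydra_litoralis),(Homo_major,Ailuropoda_giganteus)),Candida_arenarius),((Colobus_occidentalis,Quercus_occidentalis),((Staphylococcus_arenarius,(Klebsiella_nanus,Carpinus_australis)),Alnus_palustris))) (11 taxa).
The first is nested inside the second, so Colobus_occidentalis shares a more recent common ancestor with Alnus_palustris.

Alnus_palustris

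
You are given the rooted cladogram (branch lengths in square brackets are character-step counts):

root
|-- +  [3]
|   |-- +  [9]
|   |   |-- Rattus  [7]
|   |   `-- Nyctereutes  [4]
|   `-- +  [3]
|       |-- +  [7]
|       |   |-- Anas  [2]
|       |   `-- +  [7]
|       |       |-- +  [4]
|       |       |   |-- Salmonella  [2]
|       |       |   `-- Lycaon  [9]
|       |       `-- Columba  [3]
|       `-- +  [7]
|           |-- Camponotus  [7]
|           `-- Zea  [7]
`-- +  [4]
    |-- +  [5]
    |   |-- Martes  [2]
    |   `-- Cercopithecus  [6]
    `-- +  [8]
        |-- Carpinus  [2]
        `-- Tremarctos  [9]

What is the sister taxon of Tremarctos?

Tremarctos attaches to the tree at the node subtending (Carpinus,Tremarctos).
The other lineage descending from that same node — the sister group — is the single tip Carpinus.

Carpinus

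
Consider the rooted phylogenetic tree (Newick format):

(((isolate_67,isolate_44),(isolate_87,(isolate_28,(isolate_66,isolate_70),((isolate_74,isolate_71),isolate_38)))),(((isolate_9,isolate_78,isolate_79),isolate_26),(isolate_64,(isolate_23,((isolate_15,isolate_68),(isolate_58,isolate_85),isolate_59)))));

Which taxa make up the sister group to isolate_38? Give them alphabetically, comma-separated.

isolate_71, isolate_74

isolate_38 attaches to the tree at the node subtending ((isolate_74,isolate_71),isolate_38).
The other lineage descending from that same node — the sister group — is (isolate_74,isolate_71); its 2 tips in alphabetical order are the answer.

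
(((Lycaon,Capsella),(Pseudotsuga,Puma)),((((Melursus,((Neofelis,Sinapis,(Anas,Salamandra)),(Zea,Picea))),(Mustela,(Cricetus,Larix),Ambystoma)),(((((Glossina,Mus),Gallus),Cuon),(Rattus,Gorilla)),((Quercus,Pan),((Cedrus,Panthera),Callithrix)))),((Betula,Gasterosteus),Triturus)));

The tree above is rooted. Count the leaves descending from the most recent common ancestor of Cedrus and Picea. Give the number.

The MRCA of Cedrus and Picea is the node subtending (((Melursus,((Neofelis,Sinapis,(Anas,Salamandra)),(Zea,Picea))),(Mustela,(Cricetus,Larix),Ambystoma)),(((((Glossina,Mus),Gallus),Cuon),(Rattus,Gorilla)),((Quercus,Pan),((Cedrus,Panthera),Callithrix)))).
That clade contains 22 terminal taxa: Ambystoma, Anas, Callithrix, Cedrus, Cricetus, Cuon, Gallus, Glossina, Gorilla, Larix, Melursus, Mus, Mustela, Neofelis, Pan, Panthera, Picea, Quercus, Rattus, Salamandra, Sinapis, Zea.

22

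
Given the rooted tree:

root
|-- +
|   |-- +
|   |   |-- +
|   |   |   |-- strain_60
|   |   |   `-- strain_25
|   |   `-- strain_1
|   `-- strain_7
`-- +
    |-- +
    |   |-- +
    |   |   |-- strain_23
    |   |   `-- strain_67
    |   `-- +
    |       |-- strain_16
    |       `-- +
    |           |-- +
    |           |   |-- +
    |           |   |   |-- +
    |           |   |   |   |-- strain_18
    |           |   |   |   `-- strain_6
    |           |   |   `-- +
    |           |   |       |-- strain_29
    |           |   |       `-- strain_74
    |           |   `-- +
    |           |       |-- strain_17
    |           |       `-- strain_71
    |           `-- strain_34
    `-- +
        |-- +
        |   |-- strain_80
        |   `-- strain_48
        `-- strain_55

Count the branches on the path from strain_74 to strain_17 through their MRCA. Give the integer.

5

The MRCA of strain_74 and strain_17 is the node subtending (((strain_18,strain_6),(strain_29,strain_74)),(strain_17,strain_71)).
From strain_74 up to that node: 3 branches. From strain_17 up to the same node: 2 branches. Total: 3 + 2 = 5.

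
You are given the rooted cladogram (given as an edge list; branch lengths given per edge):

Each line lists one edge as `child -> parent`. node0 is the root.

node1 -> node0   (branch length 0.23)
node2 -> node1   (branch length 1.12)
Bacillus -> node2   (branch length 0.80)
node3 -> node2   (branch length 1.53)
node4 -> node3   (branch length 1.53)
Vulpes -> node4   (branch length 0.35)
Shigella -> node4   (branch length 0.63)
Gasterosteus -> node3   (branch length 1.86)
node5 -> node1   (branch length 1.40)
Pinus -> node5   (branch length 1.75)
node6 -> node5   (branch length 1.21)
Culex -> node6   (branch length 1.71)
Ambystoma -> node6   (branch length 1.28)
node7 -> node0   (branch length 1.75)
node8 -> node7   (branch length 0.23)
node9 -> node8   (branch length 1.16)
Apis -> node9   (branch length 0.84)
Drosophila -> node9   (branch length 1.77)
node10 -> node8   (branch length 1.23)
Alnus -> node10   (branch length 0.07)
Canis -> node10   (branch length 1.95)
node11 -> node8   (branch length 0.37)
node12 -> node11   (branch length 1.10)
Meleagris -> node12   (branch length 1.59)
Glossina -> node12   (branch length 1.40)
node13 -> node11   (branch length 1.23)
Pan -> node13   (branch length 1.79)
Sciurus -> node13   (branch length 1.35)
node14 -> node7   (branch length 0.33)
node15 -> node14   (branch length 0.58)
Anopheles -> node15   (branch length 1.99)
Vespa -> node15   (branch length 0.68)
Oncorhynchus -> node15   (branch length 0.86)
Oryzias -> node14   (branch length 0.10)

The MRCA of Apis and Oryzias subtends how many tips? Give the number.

12

The MRCA of Apis and Oryzias is the node subtending (((Apis,Drosophila),(Alnus,Canis),((Meleagris,Glossina),(Pan,Sciurus))),((Anopheles,Vespa,Oncorhynchus),Oryzias)).
That clade contains 12 terminal taxa: Alnus, Anopheles, Apis, Canis, Drosophila, Glossina, Meleagris, Oncorhynchus, Oryzias, Pan, Sciurus, Vespa.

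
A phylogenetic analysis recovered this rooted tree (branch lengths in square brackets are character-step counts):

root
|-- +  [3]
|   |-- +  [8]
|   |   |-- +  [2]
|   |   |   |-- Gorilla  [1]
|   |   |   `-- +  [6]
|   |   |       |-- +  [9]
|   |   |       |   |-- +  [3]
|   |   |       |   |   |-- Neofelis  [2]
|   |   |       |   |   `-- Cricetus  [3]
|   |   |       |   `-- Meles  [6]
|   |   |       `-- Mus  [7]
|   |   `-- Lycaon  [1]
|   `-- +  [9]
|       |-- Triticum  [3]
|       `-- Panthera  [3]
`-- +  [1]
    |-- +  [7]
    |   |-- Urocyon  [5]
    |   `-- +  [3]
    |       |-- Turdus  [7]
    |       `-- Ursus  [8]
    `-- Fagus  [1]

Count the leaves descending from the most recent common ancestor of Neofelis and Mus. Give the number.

The MRCA of Neofelis and Mus is the node subtending (((Neofelis,Cricetus),Meles),Mus).
That clade contains 4 terminal taxa: Cricetus, Meles, Mus, Neofelis.

4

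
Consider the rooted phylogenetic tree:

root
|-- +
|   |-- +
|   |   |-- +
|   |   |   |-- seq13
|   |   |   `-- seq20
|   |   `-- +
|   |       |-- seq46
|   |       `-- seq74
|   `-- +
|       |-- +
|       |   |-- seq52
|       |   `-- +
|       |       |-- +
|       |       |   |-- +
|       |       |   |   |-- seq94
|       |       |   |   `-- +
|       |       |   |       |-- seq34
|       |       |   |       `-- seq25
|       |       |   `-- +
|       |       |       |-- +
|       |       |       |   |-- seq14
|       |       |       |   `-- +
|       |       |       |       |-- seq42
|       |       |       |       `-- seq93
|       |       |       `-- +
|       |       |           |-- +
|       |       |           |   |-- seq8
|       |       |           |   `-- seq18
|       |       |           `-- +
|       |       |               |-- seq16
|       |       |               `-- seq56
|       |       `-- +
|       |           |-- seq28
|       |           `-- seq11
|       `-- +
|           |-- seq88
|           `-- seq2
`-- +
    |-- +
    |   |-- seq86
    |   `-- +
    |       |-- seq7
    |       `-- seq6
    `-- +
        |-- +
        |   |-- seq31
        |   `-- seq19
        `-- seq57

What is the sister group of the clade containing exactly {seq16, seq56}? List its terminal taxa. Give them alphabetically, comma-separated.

The clade containing exactly {seq16, seq56} attaches to the tree at the node subtending ((seq8,seq18),(seq16,seq56)).
The other lineage descending from that same node — the sister group — is (seq8,seq18); its 2 tips in alphabetical order are the answer.

seq18, seq8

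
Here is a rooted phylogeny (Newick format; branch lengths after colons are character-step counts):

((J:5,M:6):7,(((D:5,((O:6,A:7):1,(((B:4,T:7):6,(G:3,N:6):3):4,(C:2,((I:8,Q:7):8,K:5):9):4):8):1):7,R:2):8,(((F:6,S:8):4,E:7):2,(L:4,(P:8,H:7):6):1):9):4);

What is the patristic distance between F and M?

The path runs F → … → MRCA → … → M; the MRCA is the root of the tree.
Branch lengths along that path: 6 + 4 + 2 + 9 + 4 + 7 + 6 = 38.

38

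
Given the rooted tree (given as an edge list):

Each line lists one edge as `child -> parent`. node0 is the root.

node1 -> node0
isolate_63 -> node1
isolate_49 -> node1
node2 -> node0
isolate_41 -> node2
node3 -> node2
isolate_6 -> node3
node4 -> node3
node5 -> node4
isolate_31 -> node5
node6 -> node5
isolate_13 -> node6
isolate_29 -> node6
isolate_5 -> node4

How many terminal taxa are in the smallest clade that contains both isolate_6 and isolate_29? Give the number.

The MRCA of isolate_6 and isolate_29 is the node subtending (isolate_6,((isolate_31,(isolate_13,isolate_29)),isolate_5)).
That clade contains 5 terminal taxa: isolate_13, isolate_29, isolate_31, isolate_5, isolate_6.

5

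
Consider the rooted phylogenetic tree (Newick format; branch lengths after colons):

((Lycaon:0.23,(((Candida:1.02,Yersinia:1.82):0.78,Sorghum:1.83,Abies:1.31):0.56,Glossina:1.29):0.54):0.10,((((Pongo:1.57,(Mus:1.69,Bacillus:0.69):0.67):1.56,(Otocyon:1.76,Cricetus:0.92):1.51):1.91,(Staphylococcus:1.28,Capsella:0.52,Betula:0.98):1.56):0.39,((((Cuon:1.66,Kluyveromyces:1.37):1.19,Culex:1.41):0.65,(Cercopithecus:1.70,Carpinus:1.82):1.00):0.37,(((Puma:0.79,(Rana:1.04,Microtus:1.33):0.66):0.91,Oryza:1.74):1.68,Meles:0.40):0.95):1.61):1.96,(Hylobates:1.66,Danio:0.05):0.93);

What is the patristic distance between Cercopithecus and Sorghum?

9.67

The path runs Cercopithecus → … → MRCA → … → Sorghum; the MRCA is the root of the tree.
Branch lengths along that path: 1.70 + 1.00 + 0.37 + 1.61 + 1.96 + 0.10 + 0.54 + 0.56 + 1.83 = 9.67.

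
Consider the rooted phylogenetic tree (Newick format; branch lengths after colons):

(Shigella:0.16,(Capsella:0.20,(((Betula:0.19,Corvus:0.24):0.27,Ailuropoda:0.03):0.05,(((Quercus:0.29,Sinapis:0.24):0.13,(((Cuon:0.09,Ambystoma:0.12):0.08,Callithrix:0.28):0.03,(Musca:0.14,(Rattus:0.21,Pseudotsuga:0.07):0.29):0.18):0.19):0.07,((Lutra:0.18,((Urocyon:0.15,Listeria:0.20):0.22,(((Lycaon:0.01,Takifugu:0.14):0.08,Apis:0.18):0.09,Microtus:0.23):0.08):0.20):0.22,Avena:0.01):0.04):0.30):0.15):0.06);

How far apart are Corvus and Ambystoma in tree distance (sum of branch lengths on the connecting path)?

The path runs Corvus → … → MRCA → … → Ambystoma; the MRCA is the node subtending (((Betula,Corvus),Ailuropoda),(((Quercus,Sinapis),(((Cuon,Ambystoma),Callithrix),(Musca,(Rattus,Pseudotsuga)))),((Lutra,((Urocyon,Listeria),(((Lycaon,Takifugu),Apis),Microtus))),Avena))).
Branch lengths along that path: 0.24 + 0.27 + 0.05 + 0.30 + 0.07 + 0.19 + 0.03 + 0.08 + 0.12 = 1.35.

1.35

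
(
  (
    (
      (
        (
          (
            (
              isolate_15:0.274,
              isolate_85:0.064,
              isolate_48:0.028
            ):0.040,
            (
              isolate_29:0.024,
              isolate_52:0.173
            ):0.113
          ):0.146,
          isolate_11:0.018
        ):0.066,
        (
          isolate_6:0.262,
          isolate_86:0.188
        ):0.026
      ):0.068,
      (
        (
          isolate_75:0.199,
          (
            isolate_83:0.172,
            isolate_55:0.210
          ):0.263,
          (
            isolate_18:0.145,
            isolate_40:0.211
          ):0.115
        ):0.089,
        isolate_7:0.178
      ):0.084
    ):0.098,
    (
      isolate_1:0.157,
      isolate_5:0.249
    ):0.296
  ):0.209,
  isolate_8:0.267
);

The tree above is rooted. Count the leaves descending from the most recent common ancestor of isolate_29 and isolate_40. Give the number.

14

The MRCA of isolate_29 and isolate_40 is the node subtending (((((isolate_15,isolate_85,isolate_48),(isolate_29,isolate_52)),isolate_11),(isolate_6,isolate_86)),((isolate_75,(isolate_83,isolate_55),(isolate_18,isolate_40)),isolate_7)).
That clade contains 14 terminal taxa: isolate_11, isolate_15, isolate_18, isolate_29, isolate_40, isolate_48, isolate_52, isolate_55, isolate_6, isolate_7, isolate_75, isolate_83, isolate_85, isolate_86.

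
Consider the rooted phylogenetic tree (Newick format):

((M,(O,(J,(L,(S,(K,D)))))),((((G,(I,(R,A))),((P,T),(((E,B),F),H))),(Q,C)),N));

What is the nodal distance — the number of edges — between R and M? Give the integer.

9

The MRCA of R and M is the root of the tree.
From R up to that node: 7 branches. From M up to the same node: 2 branches. Total: 7 + 2 = 9.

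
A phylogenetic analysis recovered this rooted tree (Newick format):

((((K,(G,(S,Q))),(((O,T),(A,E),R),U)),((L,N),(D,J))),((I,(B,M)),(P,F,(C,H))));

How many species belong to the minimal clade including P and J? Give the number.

The MRCA of P and J is the root, so the clade is the entire tree.
That clade contains 21 terminal taxa: A, B, C, D, E, F, G, H, I, J, K, L, M, N, O, P, Q, R, S, T, U.

21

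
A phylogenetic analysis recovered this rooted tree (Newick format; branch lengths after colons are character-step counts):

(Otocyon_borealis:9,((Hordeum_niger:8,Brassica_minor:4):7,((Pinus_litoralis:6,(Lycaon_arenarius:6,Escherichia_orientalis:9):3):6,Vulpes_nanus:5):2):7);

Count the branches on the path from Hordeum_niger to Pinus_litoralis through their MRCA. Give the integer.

The MRCA of Hordeum_niger and Pinus_litoralis is the node subtending ((Hordeum_niger,Brassica_minor),((Pinus_litoralis,(Lycaon_arenarius,Escherichia_orientalis)),Vulpes_nanus)).
From Hordeum_niger up to that node: 2 branches. From Pinus_litoralis up to the same node: 3 branches. Total: 2 + 3 = 5.

5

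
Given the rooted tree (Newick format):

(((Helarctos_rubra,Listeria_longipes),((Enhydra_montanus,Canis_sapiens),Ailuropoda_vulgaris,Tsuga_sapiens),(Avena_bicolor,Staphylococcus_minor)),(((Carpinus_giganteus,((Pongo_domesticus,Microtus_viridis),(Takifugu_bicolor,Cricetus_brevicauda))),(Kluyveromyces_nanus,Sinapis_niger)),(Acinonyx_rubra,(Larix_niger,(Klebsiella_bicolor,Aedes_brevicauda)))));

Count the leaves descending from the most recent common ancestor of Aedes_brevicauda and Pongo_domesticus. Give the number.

11

The MRCA of Aedes_brevicauda and Pongo_domesticus is the node subtending (((Carpinus_giganteus,((Pongo_domesticus,Microtus_viridis),(Takifugu_bicolor,Cricetus_brevicauda))),(Kluyveromyces_nanus,Sinapis_niger)),(Acinonyx_rubra,(Larix_niger,(Klebsiella_bicolor,Aedes_brevicauda)))).
That clade contains 11 terminal taxa: Acinonyx_rubra, Aedes_brevicauda, Carpinus_giganteus, Cricetus_brevicauda, Klebsiella_bicolor, Kluyveromyces_nanus, Larix_niger, Microtus_viridis, Pongo_domesticus, Sinapis_niger, Takifugu_bicolor.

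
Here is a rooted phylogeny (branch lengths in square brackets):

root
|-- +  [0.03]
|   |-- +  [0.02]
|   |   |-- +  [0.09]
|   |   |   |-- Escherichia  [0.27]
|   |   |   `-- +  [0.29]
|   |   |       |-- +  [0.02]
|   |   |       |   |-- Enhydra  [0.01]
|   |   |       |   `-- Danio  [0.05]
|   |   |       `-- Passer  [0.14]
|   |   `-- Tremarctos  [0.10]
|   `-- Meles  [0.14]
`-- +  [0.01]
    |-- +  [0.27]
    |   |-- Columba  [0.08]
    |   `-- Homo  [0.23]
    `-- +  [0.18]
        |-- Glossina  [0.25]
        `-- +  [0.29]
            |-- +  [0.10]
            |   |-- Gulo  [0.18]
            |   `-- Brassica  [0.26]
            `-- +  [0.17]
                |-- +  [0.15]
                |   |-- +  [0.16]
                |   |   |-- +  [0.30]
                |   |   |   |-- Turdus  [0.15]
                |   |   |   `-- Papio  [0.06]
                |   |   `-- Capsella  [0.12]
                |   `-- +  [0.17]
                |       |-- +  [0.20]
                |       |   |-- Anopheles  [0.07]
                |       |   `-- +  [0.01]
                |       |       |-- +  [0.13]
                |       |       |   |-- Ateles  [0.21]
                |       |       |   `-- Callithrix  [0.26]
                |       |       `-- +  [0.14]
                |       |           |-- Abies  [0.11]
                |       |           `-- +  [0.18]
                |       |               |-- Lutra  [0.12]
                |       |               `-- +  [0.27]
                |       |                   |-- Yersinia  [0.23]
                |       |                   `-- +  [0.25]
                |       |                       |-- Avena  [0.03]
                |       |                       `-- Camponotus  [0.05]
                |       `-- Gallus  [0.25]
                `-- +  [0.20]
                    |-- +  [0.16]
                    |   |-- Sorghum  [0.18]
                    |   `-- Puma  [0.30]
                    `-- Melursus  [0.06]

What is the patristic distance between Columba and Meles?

0.53

The path runs Columba → … → MRCA → … → Meles; the MRCA is the root of the tree.
Branch lengths along that path: 0.08 + 0.27 + 0.01 + 0.03 + 0.14 = 0.53.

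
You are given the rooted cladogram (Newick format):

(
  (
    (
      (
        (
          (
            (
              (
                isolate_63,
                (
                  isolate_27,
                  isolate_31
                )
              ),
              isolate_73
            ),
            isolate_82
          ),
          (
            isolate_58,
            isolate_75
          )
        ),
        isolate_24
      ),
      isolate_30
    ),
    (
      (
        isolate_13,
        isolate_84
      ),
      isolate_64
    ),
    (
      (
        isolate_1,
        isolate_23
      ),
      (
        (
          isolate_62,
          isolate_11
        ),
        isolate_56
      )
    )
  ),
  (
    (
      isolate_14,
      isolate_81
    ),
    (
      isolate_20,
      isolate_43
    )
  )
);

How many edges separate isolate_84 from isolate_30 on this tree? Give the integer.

5

The MRCA of isolate_84 and isolate_30 is the node subtending (((((((isolate_63,(isolate_27,isolate_31)),isolate_73),isolate_82),(isolate_58,isolate_75)),isolate_24),isolate_30),((isolate_13,isolate_84),isolate_64),((isolate_1,isolate_23),((isolate_62,isolate_11),isolate_56))).
From isolate_84 up to that node: 3 branches. From isolate_30 up to the same node: 2 branches. Total: 3 + 2 = 5.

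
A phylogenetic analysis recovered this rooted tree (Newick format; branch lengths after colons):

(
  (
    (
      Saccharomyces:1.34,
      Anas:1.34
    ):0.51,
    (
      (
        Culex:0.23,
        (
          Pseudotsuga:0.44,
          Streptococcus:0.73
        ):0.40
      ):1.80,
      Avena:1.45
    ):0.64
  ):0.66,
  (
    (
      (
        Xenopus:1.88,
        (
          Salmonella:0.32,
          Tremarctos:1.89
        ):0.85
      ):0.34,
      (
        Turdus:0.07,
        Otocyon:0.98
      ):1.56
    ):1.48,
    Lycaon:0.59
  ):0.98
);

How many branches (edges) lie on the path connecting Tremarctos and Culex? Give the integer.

9

The MRCA of Tremarctos and Culex is the root of the tree.
From Tremarctos up to that node: 5 branches. From Culex up to the same node: 4 branches. Total: 5 + 4 = 9.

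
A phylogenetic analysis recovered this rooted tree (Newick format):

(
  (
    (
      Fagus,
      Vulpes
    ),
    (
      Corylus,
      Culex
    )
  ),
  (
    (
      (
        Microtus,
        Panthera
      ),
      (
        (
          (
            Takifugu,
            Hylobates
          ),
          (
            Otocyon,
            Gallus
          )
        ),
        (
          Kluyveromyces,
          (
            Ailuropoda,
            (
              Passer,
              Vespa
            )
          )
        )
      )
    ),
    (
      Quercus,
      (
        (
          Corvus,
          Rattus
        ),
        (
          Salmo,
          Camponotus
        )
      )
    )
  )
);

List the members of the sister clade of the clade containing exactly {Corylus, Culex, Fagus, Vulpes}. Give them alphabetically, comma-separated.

The clade containing exactly {Corylus, Culex, Fagus, Vulpes} attaches directly to the root of the tree.
The other lineage descending from that same node — the sister group — is (((Microtus,Panthera),(((Takifugu,Hylobates),(Otocyon,Gallus)),(Kluyveromyces,(Ailuropoda,(Passer,Vespa))))),(Quercus,((Corvus,Rattus),(Salmo,Camponotus)))); its 15 tips in alphabetical order are the answer.

Ailuropoda, Camponotus, Corvus, Gallus, Hylobates, Kluyveromyces, Microtus, Otocyon, Panthera, Passer, Quercus, Rattus, Salmo, Takifugu, Vespa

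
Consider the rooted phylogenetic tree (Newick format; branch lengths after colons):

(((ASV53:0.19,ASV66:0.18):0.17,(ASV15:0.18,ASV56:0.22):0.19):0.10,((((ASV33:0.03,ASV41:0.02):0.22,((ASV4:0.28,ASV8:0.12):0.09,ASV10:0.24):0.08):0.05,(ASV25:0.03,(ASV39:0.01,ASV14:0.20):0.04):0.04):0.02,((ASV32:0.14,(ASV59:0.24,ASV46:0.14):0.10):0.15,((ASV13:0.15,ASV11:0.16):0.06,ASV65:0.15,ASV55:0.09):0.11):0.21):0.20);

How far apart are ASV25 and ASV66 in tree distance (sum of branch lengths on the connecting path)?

The path runs ASV25 → … → MRCA → … → ASV66; the MRCA is the root of the tree.
Branch lengths along that path: 0.03 + 0.04 + 0.02 + 0.20 + 0.10 + 0.17 + 0.18 = 0.74.

0.74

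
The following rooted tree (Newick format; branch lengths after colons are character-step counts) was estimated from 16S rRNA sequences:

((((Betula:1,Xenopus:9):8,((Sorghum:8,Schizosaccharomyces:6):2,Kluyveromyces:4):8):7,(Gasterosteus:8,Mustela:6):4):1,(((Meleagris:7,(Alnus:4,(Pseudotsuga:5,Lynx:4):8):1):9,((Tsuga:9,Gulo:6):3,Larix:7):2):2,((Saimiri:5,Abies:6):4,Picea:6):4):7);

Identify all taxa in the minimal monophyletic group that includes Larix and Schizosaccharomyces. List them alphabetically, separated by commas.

Tracing Larix: it sits inside ((Tsuga,Gulo),Larix).
Tracing Schizosaccharomyces: it sits inside (Sorghum,Schizosaccharomyces).
The smallest clade enclosing both is the whole tree (their MRCA is the root), so the answer is all 17 tips in alphabetical order.

Abies, Alnus, Betula, Gasterosteus, Gulo, Kluyveromyces, Larix, Lynx, Meleagris, Mustela, Picea, Pseudotsuga, Saimiri, Schizosaccharomyces, Sorghum, Tsuga, Xenopus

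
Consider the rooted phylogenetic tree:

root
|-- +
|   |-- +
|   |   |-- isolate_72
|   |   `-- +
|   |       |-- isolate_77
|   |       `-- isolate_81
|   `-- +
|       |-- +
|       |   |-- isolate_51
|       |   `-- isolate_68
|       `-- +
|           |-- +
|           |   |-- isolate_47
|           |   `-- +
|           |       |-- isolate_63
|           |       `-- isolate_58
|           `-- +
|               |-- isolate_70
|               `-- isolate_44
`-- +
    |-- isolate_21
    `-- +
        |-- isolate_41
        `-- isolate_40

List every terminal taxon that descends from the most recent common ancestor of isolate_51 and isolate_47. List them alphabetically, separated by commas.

Tracing isolate_51: it sits inside (isolate_51,isolate_68).
Tracing isolate_47: it sits inside (isolate_47,(isolate_63,isolate_58)).
The smallest clade enclosing both is ((isolate_51,isolate_68),((isolate_47,(isolate_63,isolate_58)),(isolate_70,isolate_44))); the answer is its 7 terminal taxa in alphabetical order.

isolate_44, isolate_47, isolate_51, isolate_58, isolate_63, isolate_68, isolate_70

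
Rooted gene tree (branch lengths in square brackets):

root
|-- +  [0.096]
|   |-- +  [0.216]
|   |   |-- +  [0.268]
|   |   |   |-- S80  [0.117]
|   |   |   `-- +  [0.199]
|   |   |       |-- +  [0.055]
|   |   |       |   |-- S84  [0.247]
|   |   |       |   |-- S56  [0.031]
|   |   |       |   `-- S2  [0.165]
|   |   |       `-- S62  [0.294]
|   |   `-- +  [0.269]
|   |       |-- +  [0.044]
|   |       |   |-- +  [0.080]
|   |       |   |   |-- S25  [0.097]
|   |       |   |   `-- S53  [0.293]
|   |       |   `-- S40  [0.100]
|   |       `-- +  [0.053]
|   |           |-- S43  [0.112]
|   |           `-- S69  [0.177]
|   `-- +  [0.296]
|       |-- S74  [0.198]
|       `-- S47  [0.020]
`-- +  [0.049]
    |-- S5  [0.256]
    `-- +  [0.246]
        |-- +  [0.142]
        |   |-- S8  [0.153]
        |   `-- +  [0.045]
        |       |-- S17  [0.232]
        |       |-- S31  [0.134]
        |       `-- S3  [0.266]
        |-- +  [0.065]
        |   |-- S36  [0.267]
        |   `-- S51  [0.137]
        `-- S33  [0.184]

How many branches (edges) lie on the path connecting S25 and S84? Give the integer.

8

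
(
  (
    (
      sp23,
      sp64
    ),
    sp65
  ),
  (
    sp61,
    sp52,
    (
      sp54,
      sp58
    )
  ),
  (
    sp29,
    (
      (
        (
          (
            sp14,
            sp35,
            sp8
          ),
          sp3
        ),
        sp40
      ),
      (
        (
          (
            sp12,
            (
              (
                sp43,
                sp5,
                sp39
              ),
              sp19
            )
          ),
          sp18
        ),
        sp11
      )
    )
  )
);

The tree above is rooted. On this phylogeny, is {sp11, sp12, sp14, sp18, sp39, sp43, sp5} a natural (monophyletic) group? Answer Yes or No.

No

The MRCA of the listed taxa subtends ((((sp14,sp35,sp8),sp3),sp40),(((sp12,((sp43,sp5,sp39),sp19)),sp18),sp11)).
That clade also contains sp19, sp3, sp35, sp40, sp8, which are not in the proposed group, so the group is not monophyletic.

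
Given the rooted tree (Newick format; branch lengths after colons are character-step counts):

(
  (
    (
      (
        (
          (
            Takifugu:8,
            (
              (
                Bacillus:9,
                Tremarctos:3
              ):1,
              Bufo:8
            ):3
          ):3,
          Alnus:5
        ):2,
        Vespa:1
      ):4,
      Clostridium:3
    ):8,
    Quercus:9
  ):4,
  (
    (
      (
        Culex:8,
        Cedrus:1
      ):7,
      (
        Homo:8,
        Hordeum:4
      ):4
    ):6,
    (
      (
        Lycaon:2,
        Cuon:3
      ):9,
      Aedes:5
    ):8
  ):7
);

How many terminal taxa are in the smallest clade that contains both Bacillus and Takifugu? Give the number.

The MRCA of Bacillus and Takifugu is the node subtending (Takifugu,((Bacillus,Tremarctos),Bufo)).
That clade contains 4 terminal taxa: Bacillus, Bufo, Takifugu, Tremarctos.

4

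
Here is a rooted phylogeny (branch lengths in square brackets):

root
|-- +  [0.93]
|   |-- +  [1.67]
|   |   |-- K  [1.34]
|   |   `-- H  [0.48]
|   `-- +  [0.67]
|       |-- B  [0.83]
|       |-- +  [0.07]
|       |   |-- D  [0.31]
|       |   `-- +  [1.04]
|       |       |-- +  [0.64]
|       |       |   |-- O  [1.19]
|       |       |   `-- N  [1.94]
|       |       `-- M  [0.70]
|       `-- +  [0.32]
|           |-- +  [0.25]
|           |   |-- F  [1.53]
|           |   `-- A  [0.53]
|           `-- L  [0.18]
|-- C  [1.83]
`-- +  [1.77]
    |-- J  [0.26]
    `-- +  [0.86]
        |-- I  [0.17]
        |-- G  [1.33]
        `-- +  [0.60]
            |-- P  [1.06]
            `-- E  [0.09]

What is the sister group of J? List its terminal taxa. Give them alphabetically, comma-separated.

E, G, I, P

J attaches to the tree at the node subtending (J,(I,G,(P,E))).
The other lineage descending from that same node — the sister group — is (I,G,(P,E)); its 4 tips in alphabetical order are the answer.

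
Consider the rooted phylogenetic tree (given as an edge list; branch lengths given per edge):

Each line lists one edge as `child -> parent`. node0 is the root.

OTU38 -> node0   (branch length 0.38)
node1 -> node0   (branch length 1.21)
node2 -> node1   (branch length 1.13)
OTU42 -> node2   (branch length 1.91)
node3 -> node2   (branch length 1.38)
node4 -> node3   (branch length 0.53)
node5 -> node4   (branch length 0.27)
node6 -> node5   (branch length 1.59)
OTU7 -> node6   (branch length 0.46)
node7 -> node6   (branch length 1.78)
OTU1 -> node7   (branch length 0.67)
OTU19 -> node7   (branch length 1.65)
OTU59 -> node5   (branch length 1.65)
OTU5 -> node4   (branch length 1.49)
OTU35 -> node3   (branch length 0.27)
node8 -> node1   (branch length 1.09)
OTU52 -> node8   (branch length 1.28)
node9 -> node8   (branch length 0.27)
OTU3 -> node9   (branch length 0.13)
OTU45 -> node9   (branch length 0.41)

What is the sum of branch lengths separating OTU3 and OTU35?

4.27

The path runs OTU3 → … → MRCA → … → OTU35; the MRCA is the node subtending ((OTU42,((((OTU7,(OTU1,OTU19)),OTU59),OTU5),OTU35)),(OTU52,(OTU3,OTU45))).
Branch lengths along that path: 0.13 + 0.27 + 1.09 + 1.13 + 1.38 + 0.27 = 4.27.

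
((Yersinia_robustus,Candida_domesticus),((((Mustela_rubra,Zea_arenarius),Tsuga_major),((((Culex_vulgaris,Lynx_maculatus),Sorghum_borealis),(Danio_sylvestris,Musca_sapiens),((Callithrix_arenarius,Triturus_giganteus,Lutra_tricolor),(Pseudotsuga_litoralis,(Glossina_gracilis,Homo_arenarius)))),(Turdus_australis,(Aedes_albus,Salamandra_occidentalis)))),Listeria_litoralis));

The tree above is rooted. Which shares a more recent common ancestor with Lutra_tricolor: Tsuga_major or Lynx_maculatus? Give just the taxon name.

The MRCA of Lutra_tricolor and Lynx_maculatus subtends (((Culex_vulgaris,Lynx_maculatus),Sorghum_borealis),(Danio_sylvestris,Musca_sapiens),((Callithrix_arenarius,Triturus_giganteus,Lutra_tricolor),(Pseudotsuga_litoralis,(Glossina_gracilis,Homo_arenarius)))) (11 taxa).
The MRCA of Lutra_tricolor and Tsuga_major subtends (((Mustela_rubra,Zea_arenarius),Tsuga_major),((((Culex_vulgaris,Lynx_maculatus),Sorghum_borealis),(Danio_sylvestris,Musca_sapiens),((Callithrix_arenarius,Triturus_giganteus,Lutra_tricolor),(Pseudotsuga_litoralis,(Glossina_gracilis,Homo_arenarius)))),(Turdus_australis,(Aedes_albus,Salamandra_occidentalis)))) (17 taxa).
The first is nested inside the second, so Lutra_tricolor shares a more recent common ancestor with Lynx_maculatus.

Lynx_maculatus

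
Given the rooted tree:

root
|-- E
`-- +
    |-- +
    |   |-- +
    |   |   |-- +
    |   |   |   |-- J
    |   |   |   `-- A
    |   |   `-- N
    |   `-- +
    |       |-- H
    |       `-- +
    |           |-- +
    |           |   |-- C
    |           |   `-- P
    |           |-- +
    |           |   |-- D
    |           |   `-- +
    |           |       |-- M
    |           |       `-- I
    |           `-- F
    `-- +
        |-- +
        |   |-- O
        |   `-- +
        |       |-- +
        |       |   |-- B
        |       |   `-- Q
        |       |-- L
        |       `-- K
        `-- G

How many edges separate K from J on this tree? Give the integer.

8

The MRCA of K and J is the node subtending ((((J,A),N),(H,((C,P),(D,(M,I)),F))),((O,((B,Q),L,K)),G)).
From K up to that node: 4 branches. From J up to the same node: 4 branches. Total: 4 + 4 = 8.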